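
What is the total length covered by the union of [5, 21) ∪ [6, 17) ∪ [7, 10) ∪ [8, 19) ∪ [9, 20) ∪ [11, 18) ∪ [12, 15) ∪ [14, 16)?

Merged: [5, 21).
Length: 16.

16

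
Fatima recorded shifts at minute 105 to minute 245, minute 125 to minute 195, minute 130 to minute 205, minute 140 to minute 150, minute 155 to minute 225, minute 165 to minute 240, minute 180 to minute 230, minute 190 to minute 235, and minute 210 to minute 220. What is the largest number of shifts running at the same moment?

7

Sweep endpoints in order; track running count of active intervals.
Peak of 7 reached at minute 190.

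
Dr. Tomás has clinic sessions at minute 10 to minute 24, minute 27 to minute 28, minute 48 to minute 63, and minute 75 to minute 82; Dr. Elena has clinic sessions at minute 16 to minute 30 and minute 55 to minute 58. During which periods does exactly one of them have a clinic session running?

Only in the first: minute 10 to minute 16, minute 48 to minute 55, minute 58 to minute 63, minute 75 to minute 82.
Only in the second: minute 24 to minute 27, minute 28 to minute 30.
Together these are the periods covered by exactly one.

minute 10 to minute 16, minute 24 to minute 27, minute 28 to minute 30, minute 48 to minute 55, minute 58 to minute 63, minute 75 to minute 82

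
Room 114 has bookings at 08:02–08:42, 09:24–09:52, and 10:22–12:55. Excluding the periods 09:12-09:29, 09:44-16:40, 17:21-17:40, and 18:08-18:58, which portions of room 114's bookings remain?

08:02–08:42: no B overlap → unchanged.
09:24–09:52 minus B → 09:29–09:44.
10:22–12:55: fully covered by B → removed.

08:02–08:42, 09:29–09:44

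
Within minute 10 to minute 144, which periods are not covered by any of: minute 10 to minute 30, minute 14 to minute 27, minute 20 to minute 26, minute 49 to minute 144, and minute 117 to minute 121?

minute 30 to minute 49

Covered (merged): minute 10 to minute 30, minute 49 to minute 144.
Complement within minute 10 to minute 144: minute 30 to minute 49.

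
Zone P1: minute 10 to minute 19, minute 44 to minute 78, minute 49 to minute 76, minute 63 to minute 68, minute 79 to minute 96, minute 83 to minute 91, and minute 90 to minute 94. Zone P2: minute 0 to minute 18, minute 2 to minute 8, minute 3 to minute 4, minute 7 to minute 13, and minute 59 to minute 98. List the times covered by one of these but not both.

Merge the first list: minute 10 to minute 19, minute 44 to minute 78, minute 79 to minute 96.
Merge the second list: minute 0 to minute 18, minute 59 to minute 98.
A \ B = minute 18 to minute 19, minute 44 to minute 59.
B \ A = minute 0 to minute 10, minute 78 to minute 79, minute 96 to minute 98.
Union of the two gives the symmetric difference.

minute 0 to minute 10, minute 18 to minute 19, minute 44 to minute 59, minute 78 to minute 79, minute 96 to minute 98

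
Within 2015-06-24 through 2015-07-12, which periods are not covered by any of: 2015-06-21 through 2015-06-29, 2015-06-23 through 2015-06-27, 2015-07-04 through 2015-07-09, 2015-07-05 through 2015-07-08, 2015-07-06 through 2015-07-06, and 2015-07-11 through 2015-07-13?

2015-06-30 through 2015-07-03, 2015-07-10 through 2015-07-10

Covered (merged): 2015-06-21 through 2015-06-29, 2015-07-04 through 2015-07-09, 2015-07-11 through 2015-07-13.
Uncovered inside 2015-06-24 through 2015-07-12: 2015-06-30 through 2015-07-03, 2015-07-10 through 2015-07-10.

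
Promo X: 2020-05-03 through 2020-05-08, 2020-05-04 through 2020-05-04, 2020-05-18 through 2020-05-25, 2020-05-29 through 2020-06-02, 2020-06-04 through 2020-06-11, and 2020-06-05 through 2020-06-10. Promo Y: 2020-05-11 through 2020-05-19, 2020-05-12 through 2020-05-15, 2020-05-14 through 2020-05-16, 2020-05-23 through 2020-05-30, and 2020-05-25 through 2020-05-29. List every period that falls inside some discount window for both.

2020-05-18 through 2020-05-19, 2020-05-23 through 2020-05-25, 2020-05-29 through 2020-05-30

A, merged: 2020-05-03 through 2020-05-08, 2020-05-18 through 2020-05-25, 2020-05-29 through 2020-06-02, 2020-06-04 through 2020-06-11.
B, merged: 2020-05-11 through 2020-05-19, 2020-05-23 through 2020-05-30.
2020-05-03 through 2020-05-08 falls entirely outside B.
2020-05-18 through 2020-05-25 overlaps B on 2020-05-18 through 2020-05-19, 2020-05-23 through 2020-05-25.
2020-05-29 through 2020-06-02 overlaps B on 2020-05-29 through 2020-05-30.
2020-06-04 through 2020-06-11 falls entirely outside B.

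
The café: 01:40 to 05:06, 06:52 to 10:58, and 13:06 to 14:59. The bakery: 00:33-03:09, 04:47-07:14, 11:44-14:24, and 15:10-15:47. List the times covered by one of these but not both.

00:33–01:40, 03:09–04:47, 05:06–06:52, 07:14–10:58, 11:44–13:06, 14:24–14:59, 15:10–15:47

A \ B = 03:09–04:47, 07:14–10:58, 14:24–14:59.
B \ A = 00:33–01:40, 05:06–06:52, 11:44–13:06, 15:10–15:47.
Union of the two gives the symmetric difference.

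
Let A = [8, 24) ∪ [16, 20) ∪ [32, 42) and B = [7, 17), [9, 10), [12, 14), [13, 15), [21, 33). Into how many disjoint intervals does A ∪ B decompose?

First set merges to [8, 24), [32, 42).
Second set merges to [7, 17), [21, 33).
A ∪ B = [7, 42).
That is 1 disjoint piece.

1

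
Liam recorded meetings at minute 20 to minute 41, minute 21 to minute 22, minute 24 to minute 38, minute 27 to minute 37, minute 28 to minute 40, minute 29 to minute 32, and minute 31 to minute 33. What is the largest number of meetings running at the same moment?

6

At minute 31, 6 of the intervals are simultaneously active.
No point has more.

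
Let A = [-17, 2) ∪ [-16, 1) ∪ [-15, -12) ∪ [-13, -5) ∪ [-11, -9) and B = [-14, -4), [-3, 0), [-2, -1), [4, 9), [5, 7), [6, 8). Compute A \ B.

[-17, -14) ∪ [-4, -3) ∪ [0, 2)

A, merged: [-17, 2).
B, merged: [-14, -4), [-3, 0), [4, 9).
[-17, 2) minus B → [-17, -14), [-4, -3), [0, 2).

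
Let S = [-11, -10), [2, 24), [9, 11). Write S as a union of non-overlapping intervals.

[-11, -10) ∪ [2, 24)

[2, 24) is disjoint → start new block.
[9, 11) overlaps/touches [2, 24) → extend to [2, 24).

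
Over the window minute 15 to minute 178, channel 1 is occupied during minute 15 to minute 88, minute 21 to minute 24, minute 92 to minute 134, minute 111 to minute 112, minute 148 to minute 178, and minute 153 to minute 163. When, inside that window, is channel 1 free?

minute 88 to minute 92, minute 134 to minute 148

Covered (merged): minute 15 to minute 88, minute 92 to minute 134, minute 148 to minute 178.
Gaps within minute 15 to minute 178: minute 88 to minute 92, minute 134 to minute 148.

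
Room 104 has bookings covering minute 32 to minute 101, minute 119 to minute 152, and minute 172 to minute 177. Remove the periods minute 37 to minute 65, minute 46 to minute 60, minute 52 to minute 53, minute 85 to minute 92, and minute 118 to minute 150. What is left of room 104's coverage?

Merge the second list: minute 37 to minute 65, minute 85 to minute 92, minute 118 to minute 150.
minute 32 to minute 101 with B removed leaves minute 32 to minute 37, minute 65 to minute 85, minute 92 to minute 101.
minute 119 to minute 152 with B removed leaves minute 150 to minute 152.
minute 172 to minute 177 is untouched.

minute 32 to minute 37, minute 65 to minute 85, minute 92 to minute 101, minute 150 to minute 152, minute 172 to minute 177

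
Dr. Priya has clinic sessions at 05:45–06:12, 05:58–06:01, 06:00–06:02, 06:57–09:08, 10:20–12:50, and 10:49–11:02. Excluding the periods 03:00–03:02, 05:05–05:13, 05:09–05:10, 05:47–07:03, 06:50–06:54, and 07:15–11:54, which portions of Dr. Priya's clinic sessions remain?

First set merges to 05:45–06:12, 06:57–09:08, 10:20–12:50.
Second set merges to 03:00–03:02, 05:05–05:13, 05:47–07:03, 07:15–11:54.
05:45–06:12 minus B → 05:45–05:47.
06:57–09:08 minus B → 07:03–07:15.
10:20–12:50 minus B → 11:54–12:50.

05:45–05:47, 07:03–07:15, 11:54–12:50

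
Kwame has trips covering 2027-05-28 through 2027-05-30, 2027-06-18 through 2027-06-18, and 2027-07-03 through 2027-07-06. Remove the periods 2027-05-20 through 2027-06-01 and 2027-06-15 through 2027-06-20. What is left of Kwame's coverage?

2027-05-28 through 2027-05-30: entirely removed.
2027-06-18 through 2027-06-18: entirely removed.
2027-07-03 through 2027-07-06: nothing removed.

2027-07-03 through 2027-07-06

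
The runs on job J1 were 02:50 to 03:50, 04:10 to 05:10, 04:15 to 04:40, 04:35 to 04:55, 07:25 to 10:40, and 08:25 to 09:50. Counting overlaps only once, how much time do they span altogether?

5 h 15 min

Merged: 02:50-03:50, 04:10-05:10, 07:25-10:40.
Lengths: 1 h + 1 h + 3 h 15 min = 5 h 15 min.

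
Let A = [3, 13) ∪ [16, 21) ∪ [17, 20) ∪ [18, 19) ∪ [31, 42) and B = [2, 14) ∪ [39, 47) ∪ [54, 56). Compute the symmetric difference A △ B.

Merge the first list: [3, 13), [16, 21), [31, 42).
Only in the first: [16, 21), [31, 39).
Only in the second: [2, 3), [13, 14), [42, 47), [54, 56).
Together these are the periods covered by exactly one.

[2, 3) ∪ [13, 14) ∪ [16, 21) ∪ [31, 39) ∪ [42, 47) ∪ [54, 56)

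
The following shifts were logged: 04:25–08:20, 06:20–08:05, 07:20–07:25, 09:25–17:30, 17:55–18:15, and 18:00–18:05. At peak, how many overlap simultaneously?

Walk the sorted start/end points keeping a running depth.
The depth first hits 3 at 07:20.

3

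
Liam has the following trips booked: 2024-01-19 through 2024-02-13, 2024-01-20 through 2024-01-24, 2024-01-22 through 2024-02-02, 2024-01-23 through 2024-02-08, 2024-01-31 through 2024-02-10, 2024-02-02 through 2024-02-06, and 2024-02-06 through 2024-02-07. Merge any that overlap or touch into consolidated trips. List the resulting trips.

2024-01-19 through 2024-02-13

2024-01-20 through 2024-01-24 overlaps/touches 2024-01-19 through 2024-02-13 → extend to 2024-01-19 through 2024-02-13.
2024-01-22 through 2024-02-02 overlaps/touches 2024-01-19 through 2024-02-13 → extend to 2024-01-19 through 2024-02-13.
2024-01-23 through 2024-02-08 overlaps/touches 2024-01-19 through 2024-02-13 → extend to 2024-01-19 through 2024-02-13.
2024-01-31 through 2024-02-10 overlaps/touches 2024-01-19 through 2024-02-13 → extend to 2024-01-19 through 2024-02-13.
2024-02-02 through 2024-02-06 overlaps/touches 2024-01-19 through 2024-02-13 → extend to 2024-01-19 through 2024-02-13.
2024-02-06 through 2024-02-07 overlaps/touches 2024-01-19 through 2024-02-13 → extend to 2024-01-19 through 2024-02-13.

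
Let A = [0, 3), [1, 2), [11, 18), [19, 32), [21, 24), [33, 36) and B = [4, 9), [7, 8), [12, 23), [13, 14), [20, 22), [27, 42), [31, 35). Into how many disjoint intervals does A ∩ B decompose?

4

Merge the first list: [0, 3), [11, 18), [19, 32), [33, 36).
Merge the second list: [4, 9), [12, 23), [27, 42).
A ∩ B = [12, 18), [19, 23), [27, 32), [33, 36).
That is 4 disjoint pieces.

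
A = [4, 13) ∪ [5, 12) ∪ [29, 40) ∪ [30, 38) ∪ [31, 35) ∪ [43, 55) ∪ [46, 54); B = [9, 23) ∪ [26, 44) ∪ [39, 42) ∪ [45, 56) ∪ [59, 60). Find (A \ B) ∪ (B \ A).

[4, 9) ∪ [13, 23) ∪ [26, 29) ∪ [40, 43) ∪ [44, 45) ∪ [55, 56) ∪ [59, 60)

First set merges to [4, 13), [29, 40), [43, 55).
Second set merges to [9, 23), [26, 44), [45, 56), [59, 60).
A but not B: [4, 9), [44, 45).
B but not A: [13, 23), [26, 29), [40, 43), [55, 56), [59, 60).
Combining gives A △ B.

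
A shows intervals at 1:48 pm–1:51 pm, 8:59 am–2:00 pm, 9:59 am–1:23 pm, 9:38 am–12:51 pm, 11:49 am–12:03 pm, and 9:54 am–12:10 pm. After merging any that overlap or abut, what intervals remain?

Sort by start: 8:59 am–2:00 pm, 9:38 am–12:51 pm, 9:54 am–12:10 pm, 9:59 am–1:23 pm, 11:49 am–12:03 pm, 1:48 pm–1:51 pm.
9:38 am–12:51 pm overlaps/touches 8:59 am–2:00 pm → extend to 8:59 am–2:00 pm.
9:54 am–12:10 pm overlaps/touches 8:59 am–2:00 pm → extend to 8:59 am–2:00 pm.
9:59 am–1:23 pm overlaps/touches 8:59 am–2:00 pm → extend to 8:59 am–2:00 pm.
11:49 am–12:03 pm overlaps/touches 8:59 am–2:00 pm → extend to 8:59 am–2:00 pm.
1:48 pm–1:51 pm overlaps/touches 8:59 am–2:00 pm → extend to 8:59 am–2:00 pm.

8:59 am–2:00 pm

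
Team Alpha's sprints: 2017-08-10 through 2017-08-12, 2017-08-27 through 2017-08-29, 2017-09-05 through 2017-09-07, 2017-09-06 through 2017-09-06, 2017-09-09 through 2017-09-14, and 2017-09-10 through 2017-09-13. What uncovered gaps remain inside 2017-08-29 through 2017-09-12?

After merging, the occupied span is 2017-08-10 through 2017-08-12, 2017-08-27 through 2017-08-29, 2017-09-05 through 2017-09-07, 2017-09-09 through 2017-09-14.
Gaps within 2017-08-29 through 2017-09-12: 2017-08-30 through 2017-09-04, 2017-09-08 through 2017-09-08.

2017-08-30 through 2017-09-04, 2017-09-08 through 2017-09-08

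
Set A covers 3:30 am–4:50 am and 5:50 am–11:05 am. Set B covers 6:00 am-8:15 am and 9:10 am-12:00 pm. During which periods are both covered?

6:00 am–8:15 am, 9:10 am–11:05 am

3:30 am–4:50 am: no overlap with the second set.
5:50 am–11:05 am meets the second set on 6:00 am–8:15 am, 9:10 am–11:05 am.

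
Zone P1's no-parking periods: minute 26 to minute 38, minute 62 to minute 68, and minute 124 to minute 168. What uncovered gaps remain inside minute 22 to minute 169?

minute 22 to minute 26, minute 38 to minute 62, minute 68 to minute 124, minute 168 to minute 169

After merging, the occupied span is minute 26 to minute 38, minute 62 to minute 68, minute 124 to minute 168.
Complement within minute 22 to minute 169: minute 22 to minute 26, minute 38 to minute 62, minute 68 to minute 124, minute 168 to minute 169.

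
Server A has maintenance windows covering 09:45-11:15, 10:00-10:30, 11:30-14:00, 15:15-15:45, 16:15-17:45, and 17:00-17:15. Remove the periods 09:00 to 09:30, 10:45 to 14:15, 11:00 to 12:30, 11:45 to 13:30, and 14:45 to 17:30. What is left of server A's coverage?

09:45-10:45, 17:30-17:45

Merge the first list: 09:45-11:15, 11:30-14:00, 15:15-15:45, 16:15-17:45.
Merge the second list: 09:00-09:30, 10:45-14:15, 14:45-17:30.
09:45-11:15 with B removed leaves 09:45-10:45.
11:30-14:00 lies entirely inside B → drops out.
15:15-15:45 lies entirely inside B → drops out.
16:15-17:45 with B removed leaves 17:30-17:45.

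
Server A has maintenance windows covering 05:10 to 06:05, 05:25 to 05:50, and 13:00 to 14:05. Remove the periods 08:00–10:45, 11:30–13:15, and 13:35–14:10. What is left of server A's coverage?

Merge the first list: 05:10-06:05, 13:00-14:05.
05:10-06:05 is untouched.
13:00-14:05 with B removed leaves 13:15-13:35.

05:10-06:05, 13:15-13:35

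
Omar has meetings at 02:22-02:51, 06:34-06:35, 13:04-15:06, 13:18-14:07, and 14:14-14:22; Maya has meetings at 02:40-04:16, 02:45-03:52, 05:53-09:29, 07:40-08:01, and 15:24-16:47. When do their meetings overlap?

02:40-02:51, 06:34-06:35

First set merges to 02:22-02:51, 06:34-06:35, 13:04-15:06.
Second set merges to 02:40-04:16, 05:53-09:29, 15:24-16:47.
02:22-02:51 ∩ B → 02:40-02:51.
06:34-06:35 ∩ B → 06:34-06:35.
13:04-15:06 meets no B interval.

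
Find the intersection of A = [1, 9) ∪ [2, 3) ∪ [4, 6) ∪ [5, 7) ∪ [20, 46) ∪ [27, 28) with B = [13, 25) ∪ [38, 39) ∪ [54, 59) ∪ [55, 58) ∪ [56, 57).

[20, 25) ∪ [38, 39)

A, merged: [1, 9), [20, 46).
B, merged: [13, 25), [38, 39), [54, 59).
[1, 9) falls entirely outside B.
[20, 46) overlaps B on [20, 25), [38, 39).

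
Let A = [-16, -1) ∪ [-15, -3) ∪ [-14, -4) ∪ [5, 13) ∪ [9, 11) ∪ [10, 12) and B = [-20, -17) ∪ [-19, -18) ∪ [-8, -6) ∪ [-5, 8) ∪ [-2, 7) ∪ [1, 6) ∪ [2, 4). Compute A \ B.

[-16, -8) ∪ [-6, -5) ∪ [8, 13)

A, merged: [-16, -1), [5, 13).
B, merged: [-20, -17), [-8, -6), [-5, 8).
[-16, -1) minus B → [-16, -8), [-6, -5).
[5, 13) minus B → [8, 13).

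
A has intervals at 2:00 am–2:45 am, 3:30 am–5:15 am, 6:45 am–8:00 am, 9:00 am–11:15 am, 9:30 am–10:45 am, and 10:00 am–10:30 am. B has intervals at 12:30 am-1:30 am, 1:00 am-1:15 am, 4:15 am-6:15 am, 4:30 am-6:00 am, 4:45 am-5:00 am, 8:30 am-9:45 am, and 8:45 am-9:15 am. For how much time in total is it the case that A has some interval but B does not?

4 h 15 min

A, merged: 2:00 am–2:45 am, 3:30 am–5:15 am, 6:45 am–8:00 am, 9:00 am–11:15 am.
B, merged: 12:30 am–1:30 am, 4:15 am–6:15 am, 8:30 am–9:45 am.
A \ B = 2:00 am–2:45 am, 3:30 am–4:15 am, 6:45 am–8:00 am, 9:45 am–11:15 am.
Total: 45 min + 45 min + 1 h 15 min + 1 h 30 min = 4 h 15 min.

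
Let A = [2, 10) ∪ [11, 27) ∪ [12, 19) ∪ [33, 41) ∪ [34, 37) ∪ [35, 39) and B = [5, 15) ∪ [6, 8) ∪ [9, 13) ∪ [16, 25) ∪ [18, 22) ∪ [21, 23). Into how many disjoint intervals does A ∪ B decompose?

2

Merge the first list: [2, 10), [11, 27), [33, 41).
Merge the second list: [5, 15), [16, 25).
A ∪ B = [2, 27), [33, 41).
That is 2 disjoint pieces.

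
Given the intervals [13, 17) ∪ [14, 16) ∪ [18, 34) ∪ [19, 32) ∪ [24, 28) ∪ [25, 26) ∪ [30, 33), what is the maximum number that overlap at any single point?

4

Walk the sorted start/end points keeping a running depth.
The depth first hits 4 at 25.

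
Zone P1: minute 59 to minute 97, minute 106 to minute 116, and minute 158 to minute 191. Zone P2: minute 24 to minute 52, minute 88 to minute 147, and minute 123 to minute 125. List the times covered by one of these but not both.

Second set merges to minute 24 to minute 52, minute 88 to minute 147.
Only in the first: minute 59 to minute 88, minute 158 to minute 191.
Only in the second: minute 24 to minute 52, minute 97 to minute 106, minute 116 to minute 147.
Together these are the periods covered by exactly one.

minute 24 to minute 52, minute 59 to minute 88, minute 97 to minute 106, minute 116 to minute 147, minute 158 to minute 191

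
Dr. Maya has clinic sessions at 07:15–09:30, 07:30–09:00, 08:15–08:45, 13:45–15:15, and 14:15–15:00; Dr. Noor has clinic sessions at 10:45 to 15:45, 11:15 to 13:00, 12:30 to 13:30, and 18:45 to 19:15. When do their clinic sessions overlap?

Merge the first list: 07:15–09:30, 13:45–15:15.
Merge the second list: 10:45–15:45, 18:45–19:15.
07:15–09:30 meets no B interval.
13:45–15:15 ∩ B → 13:45–15:15.

13:45–15:15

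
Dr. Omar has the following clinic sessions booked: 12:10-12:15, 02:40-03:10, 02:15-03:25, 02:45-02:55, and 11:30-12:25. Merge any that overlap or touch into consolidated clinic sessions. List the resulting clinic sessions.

02:15–03:25, 11:30–12:25

Sort by start: 02:15–03:25, 02:40–03:10, 02:45–02:55, 11:30–12:25, 12:10–12:15.
02:40–03:10 overlaps/touches 02:15–03:25 → extend to 02:15–03:25.
02:45–02:55 overlaps/touches 02:15–03:25 → extend to 02:15–03:25.
11:30–12:25 is disjoint → start new block.
12:10–12:15 overlaps/touches 11:30–12:25 → extend to 11:30–12:25.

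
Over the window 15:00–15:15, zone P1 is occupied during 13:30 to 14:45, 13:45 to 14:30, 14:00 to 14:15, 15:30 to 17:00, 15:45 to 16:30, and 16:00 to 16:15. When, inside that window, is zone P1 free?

15:00–15:15

Covered (merged): 13:30–14:45, 15:30–17:00.
Uncovered inside 15:00–15:15: 15:00–15:15.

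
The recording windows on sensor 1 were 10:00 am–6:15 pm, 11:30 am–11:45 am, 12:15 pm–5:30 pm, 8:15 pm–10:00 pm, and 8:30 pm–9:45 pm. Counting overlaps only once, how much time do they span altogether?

Merged: 10:00 am–6:15 pm, 8:15 pm–10:00 pm.
Lengths: 8 h 15 min + 1 h 45 min = 10 h.

10 h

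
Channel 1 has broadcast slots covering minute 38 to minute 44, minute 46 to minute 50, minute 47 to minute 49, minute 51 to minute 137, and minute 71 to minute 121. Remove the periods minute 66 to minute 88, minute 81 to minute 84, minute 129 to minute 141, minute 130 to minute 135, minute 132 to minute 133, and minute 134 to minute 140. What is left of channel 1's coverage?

minute 38 to minute 44, minute 46 to minute 50, minute 51 to minute 66, minute 88 to minute 129

Merge the first list: minute 38 to minute 44, minute 46 to minute 50, minute 51 to minute 137.
Merge the second list: minute 66 to minute 88, minute 129 to minute 141.
minute 38 to minute 44: nothing removed.
minute 46 to minute 50: nothing removed.
minute 51 to minute 137 \ B = minute 51 to minute 66, minute 88 to minute 129.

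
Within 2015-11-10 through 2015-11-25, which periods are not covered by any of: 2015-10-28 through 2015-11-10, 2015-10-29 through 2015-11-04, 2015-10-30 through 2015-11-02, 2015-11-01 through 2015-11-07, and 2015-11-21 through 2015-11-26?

2015-11-11 through 2015-11-20

After merging, the occupied span is 2015-10-28 through 2015-11-10, 2015-11-21 through 2015-11-26.
Gaps within 2015-11-10 through 2015-11-25: 2015-11-11 through 2015-11-20.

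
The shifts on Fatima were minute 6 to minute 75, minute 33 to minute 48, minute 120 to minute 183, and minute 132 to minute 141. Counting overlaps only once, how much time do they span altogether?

Merged: minute 6 to minute 75, minute 120 to minute 183.
Lengths: 69 minutes + 63 minutes = 132 minutes.

132 minutes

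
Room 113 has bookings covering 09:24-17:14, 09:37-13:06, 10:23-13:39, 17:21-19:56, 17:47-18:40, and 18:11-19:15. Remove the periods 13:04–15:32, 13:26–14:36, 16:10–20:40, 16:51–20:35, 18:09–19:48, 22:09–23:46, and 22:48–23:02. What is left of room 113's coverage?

09:24–13:04, 15:32–16:10

First set merges to 09:24–17:14, 17:21–19:56.
Second set merges to 13:04–15:32, 16:10–20:40, 22:09–23:46.
09:24–17:14 \ B = 09:24–13:04, 15:32–16:10.
17:21–19:56: entirely removed.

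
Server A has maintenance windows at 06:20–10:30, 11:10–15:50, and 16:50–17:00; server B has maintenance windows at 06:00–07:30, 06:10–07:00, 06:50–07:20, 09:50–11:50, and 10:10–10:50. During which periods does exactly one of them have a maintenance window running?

Merge the second list: 06:00–07:30, 09:50–11:50.
A but not B: 07:30–09:50, 11:50–15:50, 16:50–17:00.
B but not A: 06:00–06:20, 10:30–11:10.
Combining gives A △ B.

06:00–06:20, 07:30–09:50, 10:30–11:10, 11:50–15:50, 16:50–17:00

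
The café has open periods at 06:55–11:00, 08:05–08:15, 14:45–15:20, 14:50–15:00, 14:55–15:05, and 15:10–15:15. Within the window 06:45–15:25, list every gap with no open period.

The merged coverage is 06:55–11:00, 14:45–15:20.
Complement within 06:45–15:25: 06:45–06:55, 11:00–14:45, 15:20–15:25.

06:45–06:55, 11:00–14:45, 15:20–15:25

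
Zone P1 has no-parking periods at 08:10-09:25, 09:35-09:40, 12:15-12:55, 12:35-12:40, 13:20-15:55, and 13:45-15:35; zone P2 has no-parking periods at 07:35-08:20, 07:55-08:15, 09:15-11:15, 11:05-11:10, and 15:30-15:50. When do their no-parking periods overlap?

Merge the first list: 08:10-09:25, 09:35-09:40, 12:15-12:55, 13:20-15:55.
Merge the second list: 07:35-08:20, 09:15-11:15, 15:30-15:50.
08:10-09:25 meets the second set on 08:10-08:20, 09:15-09:25.
09:35-09:40 meets the second set on 09:35-09:40.
12:15-12:55: no overlap with the second set.
13:20-15:55 meets the second set on 15:30-15:50.

08:10-08:20, 09:15-09:25, 09:35-09:40, 15:30-15:50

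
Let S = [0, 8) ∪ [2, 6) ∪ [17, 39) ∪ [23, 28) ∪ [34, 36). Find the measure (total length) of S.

30

Merged: [0, 8), [17, 39).
Lengths: 8 + 22 = 30.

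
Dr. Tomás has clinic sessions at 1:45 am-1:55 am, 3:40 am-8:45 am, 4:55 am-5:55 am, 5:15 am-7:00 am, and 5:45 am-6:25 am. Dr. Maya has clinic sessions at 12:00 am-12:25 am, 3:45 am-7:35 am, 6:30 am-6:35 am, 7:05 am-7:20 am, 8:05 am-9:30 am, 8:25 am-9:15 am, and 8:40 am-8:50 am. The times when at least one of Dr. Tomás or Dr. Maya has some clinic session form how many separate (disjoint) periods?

3

Merge the first list: 1:45 am–1:55 am, 3:40 am–8:45 am.
Merge the second list: 12:00 am–12:25 am, 3:45 am–7:35 am, 8:05 am–9:30 am.
A ∪ B = 12:00 am–12:25 am, 1:45 am–1:55 am, 3:40 am–9:30 am.
That is 3 disjoint pieces.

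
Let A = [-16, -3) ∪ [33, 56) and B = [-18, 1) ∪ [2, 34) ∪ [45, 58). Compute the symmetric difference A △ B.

A but not B: [34, 45).
B but not A: [-18, -16), [-3, 1), [2, 33), [56, 58).
Combining gives A △ B.

[-18, -16) ∪ [-3, 1) ∪ [2, 33) ∪ [34, 45) ∪ [56, 58)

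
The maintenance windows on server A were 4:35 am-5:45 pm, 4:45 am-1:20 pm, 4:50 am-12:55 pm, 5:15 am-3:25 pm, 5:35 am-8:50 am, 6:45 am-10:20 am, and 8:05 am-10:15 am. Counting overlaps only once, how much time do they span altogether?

13 h 10 min

Merged: 4:35 am–5:45 pm.
Length: 13 h 10 min.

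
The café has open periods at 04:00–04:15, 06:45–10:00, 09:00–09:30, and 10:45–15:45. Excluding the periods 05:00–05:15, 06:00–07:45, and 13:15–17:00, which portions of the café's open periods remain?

04:00-04:15, 07:45-10:00, 10:45-13:15

First set merges to 04:00-04:15, 06:45-10:00, 10:45-15:45.
04:00-04:15: no B overlap → unchanged.
06:45-10:00 minus B → 07:45-10:00.
10:45-15:45 minus B → 10:45-13:15.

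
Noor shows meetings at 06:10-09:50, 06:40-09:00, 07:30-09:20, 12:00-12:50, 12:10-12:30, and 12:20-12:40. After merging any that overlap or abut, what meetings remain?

06:40-09:00 overlaps/touches 06:10-09:50 → extend to 06:10-09:50.
07:30-09:20 overlaps/touches 06:10-09:50 → extend to 06:10-09:50.
12:00-12:50 is disjoint → start new block.
12:10-12:30 overlaps/touches 12:00-12:50 → extend to 12:00-12:50.
12:20-12:40 overlaps/touches 12:00-12:50 → extend to 12:00-12:50.

06:10-09:50, 12:00-12:50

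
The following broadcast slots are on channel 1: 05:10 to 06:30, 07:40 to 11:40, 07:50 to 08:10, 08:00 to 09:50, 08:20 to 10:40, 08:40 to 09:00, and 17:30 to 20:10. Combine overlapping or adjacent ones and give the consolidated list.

07:40–11:40 is disjoint → start new block.
07:50–08:10 overlaps/touches 07:40–11:40 → extend to 07:40–11:40.
08:00–09:50 overlaps/touches 07:40–11:40 → extend to 07:40–11:40.
08:20–10:40 overlaps/touches 07:40–11:40 → extend to 07:40–11:40.
08:40–09:00 overlaps/touches 07:40–11:40 → extend to 07:40–11:40.
17:30–20:10 is disjoint → start new block.

05:10–06:30, 07:40–11:40, 17:30–20:10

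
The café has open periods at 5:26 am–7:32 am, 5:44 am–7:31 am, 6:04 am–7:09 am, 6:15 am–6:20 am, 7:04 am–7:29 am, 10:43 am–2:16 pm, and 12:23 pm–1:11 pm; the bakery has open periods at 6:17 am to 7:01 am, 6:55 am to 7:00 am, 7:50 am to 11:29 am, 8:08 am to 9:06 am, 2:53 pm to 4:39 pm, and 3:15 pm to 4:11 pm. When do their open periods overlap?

First set merges to 5:26 am–7:32 am, 10:43 am–2:16 pm.
Second set merges to 6:17 am–7:01 am, 7:50 am–11:29 am, 2:53 pm–4:39 pm.
5:26 am–7:32 am ∩ B → 6:17 am–7:01 am.
10:43 am–2:16 pm ∩ B → 10:43 am–11:29 am.

6:17 am–7:01 am, 10:43 am–11:29 am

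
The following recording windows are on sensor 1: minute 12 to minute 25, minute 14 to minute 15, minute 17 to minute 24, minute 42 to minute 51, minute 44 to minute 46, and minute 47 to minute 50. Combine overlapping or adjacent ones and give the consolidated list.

minute 14 to minute 15 overlaps/touches minute 12 to minute 25 → extend to minute 12 to minute 25.
minute 17 to minute 24 overlaps/touches minute 12 to minute 25 → extend to minute 12 to minute 25.
minute 42 to minute 51 is disjoint → start new block.
minute 44 to minute 46 overlaps/touches minute 42 to minute 51 → extend to minute 42 to minute 51.
minute 47 to minute 50 overlaps/touches minute 42 to minute 51 → extend to minute 42 to minute 51.

minute 12 to minute 25, minute 42 to minute 51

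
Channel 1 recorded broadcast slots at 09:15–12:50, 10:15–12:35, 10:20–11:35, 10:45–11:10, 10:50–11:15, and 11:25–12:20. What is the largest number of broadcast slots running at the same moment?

Sweep endpoints in order; track running count of active intervals.
Peak of 5 reached at 10:50.

5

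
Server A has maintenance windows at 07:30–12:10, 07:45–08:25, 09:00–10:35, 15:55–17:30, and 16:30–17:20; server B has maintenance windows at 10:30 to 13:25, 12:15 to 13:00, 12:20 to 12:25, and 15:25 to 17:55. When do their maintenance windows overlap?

10:30–12:10, 15:55–17:30

Merge the first list: 07:30–12:10, 15:55–17:30.
Merge the second list: 10:30–13:25, 15:25–17:55.
07:30–12:10 meets the second set on 10:30–12:10.
15:55–17:30 meets the second set on 15:55–17:30.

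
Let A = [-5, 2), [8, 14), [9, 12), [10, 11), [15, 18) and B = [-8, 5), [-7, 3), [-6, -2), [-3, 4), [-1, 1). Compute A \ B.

A, merged: [-5, 2), [8, 14), [15, 18).
B, merged: [-8, 5).
[-5, 2): fully covered by B → removed.
[8, 14): no B overlap → unchanged.
[15, 18): no B overlap → unchanged.

[8, 14) ∪ [15, 18)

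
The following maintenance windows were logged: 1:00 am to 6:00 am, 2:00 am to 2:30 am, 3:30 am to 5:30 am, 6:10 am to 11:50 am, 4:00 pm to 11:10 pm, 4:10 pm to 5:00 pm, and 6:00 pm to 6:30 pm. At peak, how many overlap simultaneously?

2

Walk the sorted start/end points keeping a running depth.
The depth first hits 2 at 2:00 am.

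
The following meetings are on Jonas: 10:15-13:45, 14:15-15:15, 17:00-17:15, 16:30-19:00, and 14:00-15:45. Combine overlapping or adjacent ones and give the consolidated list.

10:15–13:45, 14:00–15:45, 16:30–19:00

Sort by start: 10:15–13:45, 14:00–15:45, 14:15–15:15, 16:30–19:00, 17:00–17:15.
14:00–15:45 is disjoint → start new block.
14:15–15:15 overlaps/touches 14:00–15:45 → extend to 14:00–15:45.
16:30–19:00 is disjoint → start new block.
17:00–17:15 overlaps/touches 16:30–19:00 → extend to 16:30–19:00.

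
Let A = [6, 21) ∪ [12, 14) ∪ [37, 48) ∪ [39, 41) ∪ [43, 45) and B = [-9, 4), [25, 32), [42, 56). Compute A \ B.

[6, 21) ∪ [37, 42)

A, merged: [6, 21), [37, 48).
[6, 21): nothing removed.
[37, 48) \ B = [37, 42).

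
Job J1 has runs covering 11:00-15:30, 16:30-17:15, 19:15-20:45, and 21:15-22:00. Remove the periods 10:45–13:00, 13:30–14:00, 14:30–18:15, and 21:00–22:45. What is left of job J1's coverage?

13:00-13:30, 14:00-14:30, 19:15-20:45

11:00-15:30 with B removed leaves 13:00-13:30, 14:00-14:30.
16:30-17:15 lies entirely inside B → drops out.
19:15-20:45 is untouched.
21:15-22:00 lies entirely inside B → drops out.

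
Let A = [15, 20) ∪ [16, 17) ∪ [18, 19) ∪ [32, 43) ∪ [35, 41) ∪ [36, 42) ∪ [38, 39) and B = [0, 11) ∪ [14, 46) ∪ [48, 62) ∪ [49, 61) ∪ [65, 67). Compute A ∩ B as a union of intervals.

[15, 20) ∪ [32, 43)

First set merges to [15, 20), [32, 43).
Second set merges to [0, 11), [14, 46), [48, 62), [65, 67).
[15, 20) overlaps B on [15, 20).
[32, 43) overlaps B on [32, 43).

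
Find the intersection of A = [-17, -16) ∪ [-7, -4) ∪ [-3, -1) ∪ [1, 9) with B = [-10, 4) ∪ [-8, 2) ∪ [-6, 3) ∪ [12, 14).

[-7, -4) ∪ [-3, -1) ∪ [1, 4)

Merge the second list: [-10, 4), [12, 14).
[-17, -16): no overlap with the second set.
[-7, -4) meets the second set on [-7, -4).
[-3, -1) meets the second set on [-3, -1).
[1, 9) meets the second set on [1, 4).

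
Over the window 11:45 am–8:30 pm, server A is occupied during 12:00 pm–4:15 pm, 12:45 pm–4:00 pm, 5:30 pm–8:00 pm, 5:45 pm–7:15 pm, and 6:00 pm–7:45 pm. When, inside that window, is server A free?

11:45 am–12:00 pm, 4:15 pm–5:30 pm, 8:00 pm–8:30 pm

The merged coverage is 12:00 pm–4:15 pm, 5:30 pm–8:00 pm.
Uncovered inside 11:45 am–8:30 pm: 11:45 am–12:00 pm, 4:15 pm–5:30 pm, 8:00 pm–8:30 pm.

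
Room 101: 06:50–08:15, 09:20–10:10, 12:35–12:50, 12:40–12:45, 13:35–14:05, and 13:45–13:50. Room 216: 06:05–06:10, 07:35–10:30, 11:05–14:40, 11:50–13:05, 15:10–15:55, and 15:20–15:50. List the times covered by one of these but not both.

Merge the first list: 06:50–08:15, 09:20–10:10, 12:35–12:50, 13:35–14:05.
Merge the second list: 06:05–06:10, 07:35–10:30, 11:05–14:40, 15:10–15:55.
A but not B: 06:50–07:35.
B but not A: 06:05–06:10, 08:15–09:20, 10:10–10:30, 11:05–12:35, 12:50–13:35, 14:05–14:40, 15:10–15:55.
Combining gives A △ B.

06:05–06:10, 06:50–07:35, 08:15–09:20, 10:10–10:30, 11:05–12:35, 12:50–13:35, 14:05–14:40, 15:10–15:55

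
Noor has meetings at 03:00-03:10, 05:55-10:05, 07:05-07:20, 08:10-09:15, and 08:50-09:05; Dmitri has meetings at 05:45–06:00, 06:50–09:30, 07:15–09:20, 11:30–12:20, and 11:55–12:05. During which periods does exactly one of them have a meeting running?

A, merged: 03:00-03:10, 05:55-10:05.
B, merged: 05:45-06:00, 06:50-09:30, 11:30-12:20.
Only in the first: 03:00-03:10, 06:00-06:50, 09:30-10:05.
Only in the second: 05:45-05:55, 11:30-12:20.
Together these are the periods covered by exactly one.

03:00-03:10, 05:45-05:55, 06:00-06:50, 09:30-10:05, 11:30-12:20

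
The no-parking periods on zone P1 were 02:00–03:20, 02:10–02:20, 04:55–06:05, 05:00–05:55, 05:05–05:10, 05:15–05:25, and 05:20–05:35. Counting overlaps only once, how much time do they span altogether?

Merged: 02:00–03:20, 04:55–06:05.
Lengths: 1 h 20 min + 1 h 10 min = 2 h 30 min.

2 h 30 min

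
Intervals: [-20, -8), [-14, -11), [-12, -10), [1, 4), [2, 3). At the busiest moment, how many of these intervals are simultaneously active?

Walk the sorted start/end points keeping a running depth.
The depth first hits 3 at -12.

3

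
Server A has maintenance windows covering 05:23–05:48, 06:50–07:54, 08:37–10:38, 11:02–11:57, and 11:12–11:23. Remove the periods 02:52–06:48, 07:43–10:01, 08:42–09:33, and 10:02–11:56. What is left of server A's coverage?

Merge the first list: 05:23–05:48, 06:50–07:54, 08:37–10:38, 11:02–11:57.
Merge the second list: 02:52–06:48, 07:43–10:01, 10:02–11:56.
05:23–05:48 lies entirely inside B → drops out.
06:50–07:54 with B removed leaves 06:50–07:43.
08:37–10:38 with B removed leaves 10:01–10:02.
11:02–11:57 with B removed leaves 11:56–11:57.

06:50–07:43, 10:01–10:02, 11:56–11:57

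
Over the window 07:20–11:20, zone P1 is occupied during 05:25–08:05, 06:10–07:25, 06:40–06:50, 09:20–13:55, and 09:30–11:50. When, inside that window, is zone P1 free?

08:05-09:20

Covered (merged): 05:25-08:05, 09:20-13:55.
Uncovered inside 07:20-11:20: 08:05-09:20.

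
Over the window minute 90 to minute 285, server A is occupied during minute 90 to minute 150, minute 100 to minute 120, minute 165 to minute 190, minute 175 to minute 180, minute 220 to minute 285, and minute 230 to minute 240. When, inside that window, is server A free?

The merged coverage is minute 90 to minute 150, minute 165 to minute 190, minute 220 to minute 285.
Gaps within minute 90 to minute 285: minute 150 to minute 165, minute 190 to minute 220.

minute 150 to minute 165, minute 190 to minute 220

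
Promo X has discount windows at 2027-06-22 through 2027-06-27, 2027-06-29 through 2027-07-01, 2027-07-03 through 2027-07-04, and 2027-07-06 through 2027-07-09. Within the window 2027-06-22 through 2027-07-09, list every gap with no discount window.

2027-06-28 through 2027-06-28, 2027-07-02 through 2027-07-02, 2027-07-05 through 2027-07-05

The merged coverage is 2027-06-22 through 2027-06-27, 2027-06-29 through 2027-07-01, 2027-07-03 through 2027-07-04, 2027-07-06 through 2027-07-09.
Gaps within 2027-06-22 through 2027-07-09: 2027-06-28 through 2027-06-28, 2027-07-02 through 2027-07-02, 2027-07-05 through 2027-07-05.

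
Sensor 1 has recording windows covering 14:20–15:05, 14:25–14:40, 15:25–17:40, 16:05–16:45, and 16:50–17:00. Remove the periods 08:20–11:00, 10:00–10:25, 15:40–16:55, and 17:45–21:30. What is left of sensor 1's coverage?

14:20–15:05, 15:25–15:40, 16:55–17:40

First set merges to 14:20–15:05, 15:25–17:40.
Second set merges to 08:20–11:00, 15:40–16:55, 17:45–21:30.
14:20–15:05: no B overlap → unchanged.
15:25–17:40 minus B → 15:25–15:40, 16:55–17:40.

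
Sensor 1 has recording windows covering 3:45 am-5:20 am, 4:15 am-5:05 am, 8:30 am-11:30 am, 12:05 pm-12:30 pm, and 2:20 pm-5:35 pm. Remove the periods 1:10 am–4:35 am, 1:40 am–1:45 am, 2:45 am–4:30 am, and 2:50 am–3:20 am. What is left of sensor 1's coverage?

First set merges to 3:45 am–5:20 am, 8:30 am–11:30 am, 12:05 pm–12:30 pm, 2:20 pm–5:35 pm.
Second set merges to 1:10 am–4:35 am.
3:45 am–5:20 am minus B → 4:35 am–5:20 am.
8:30 am–11:30 am: no B overlap → unchanged.
12:05 pm–12:30 pm: no B overlap → unchanged.
2:20 pm–5:35 pm: no B overlap → unchanged.

4:35 am–5:20 am, 8:30 am–11:30 am, 12:05 pm–12:30 pm, 2:20 pm–5:35 pm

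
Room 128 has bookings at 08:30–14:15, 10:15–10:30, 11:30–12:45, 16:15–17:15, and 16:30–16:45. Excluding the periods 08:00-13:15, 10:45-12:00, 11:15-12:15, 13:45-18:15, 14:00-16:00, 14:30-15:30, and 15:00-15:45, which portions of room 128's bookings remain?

13:15–13:45

Merge the first list: 08:30–14:15, 16:15–17:15.
Merge the second list: 08:00–13:15, 13:45–18:15.
08:30–14:15 with B removed leaves 13:15–13:45.
16:15–17:15 lies entirely inside B → drops out.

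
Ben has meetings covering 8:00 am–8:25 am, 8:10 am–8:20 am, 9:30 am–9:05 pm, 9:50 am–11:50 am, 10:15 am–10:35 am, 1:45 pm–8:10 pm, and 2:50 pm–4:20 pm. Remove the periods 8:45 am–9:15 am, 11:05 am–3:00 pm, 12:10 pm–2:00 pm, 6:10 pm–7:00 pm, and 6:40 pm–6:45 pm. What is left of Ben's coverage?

8:00 am–8:25 am, 9:30 am–11:05 am, 3:00 pm–6:10 pm, 7:00 pm–9:05 pm

A, merged: 8:00 am–8:25 am, 9:30 am–9:05 pm.
B, merged: 8:45 am–9:15 am, 11:05 am–3:00 pm, 6:10 pm–7:00 pm.
8:00 am–8:25 am: no B overlap → unchanged.
9:30 am–9:05 pm minus B → 9:30 am–11:05 am, 3:00 pm–6:10 pm, 7:00 pm–9:05 pm.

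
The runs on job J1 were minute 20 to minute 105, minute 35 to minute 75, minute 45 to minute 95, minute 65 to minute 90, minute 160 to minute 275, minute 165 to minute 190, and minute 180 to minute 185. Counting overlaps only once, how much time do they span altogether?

200 minutes

Merged: minute 20 to minute 105, minute 160 to minute 275.
Lengths: 85 minutes + 115 minutes = 200 minutes.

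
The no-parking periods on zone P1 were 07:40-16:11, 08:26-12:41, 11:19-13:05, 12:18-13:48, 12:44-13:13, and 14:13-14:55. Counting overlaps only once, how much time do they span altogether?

8 h 31 min

Merged: 07:40–16:11.
Length: 8 h 31 min.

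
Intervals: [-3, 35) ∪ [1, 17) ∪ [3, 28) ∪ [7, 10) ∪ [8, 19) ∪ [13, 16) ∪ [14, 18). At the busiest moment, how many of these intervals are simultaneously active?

Sweep endpoints in order; track running count of active intervals.
Peak of 6 reached at 14.

6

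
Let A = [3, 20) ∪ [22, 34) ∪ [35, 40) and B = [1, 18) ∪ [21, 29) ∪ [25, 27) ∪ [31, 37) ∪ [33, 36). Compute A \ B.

[18, 20) ∪ [29, 31) ∪ [37, 40)

Merge the second list: [1, 18), [21, 29), [31, 37).
[3, 20) with B removed leaves [18, 20).
[22, 34) with B removed leaves [29, 31).
[35, 40) with B removed leaves [37, 40).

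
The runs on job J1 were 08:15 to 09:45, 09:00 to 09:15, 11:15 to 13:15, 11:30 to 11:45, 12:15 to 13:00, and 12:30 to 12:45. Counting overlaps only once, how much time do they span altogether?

Merged: 08:15–09:45, 11:15–13:15.
Lengths: 1 h 30 min + 2 h = 3 h 30 min.

3 h 30 min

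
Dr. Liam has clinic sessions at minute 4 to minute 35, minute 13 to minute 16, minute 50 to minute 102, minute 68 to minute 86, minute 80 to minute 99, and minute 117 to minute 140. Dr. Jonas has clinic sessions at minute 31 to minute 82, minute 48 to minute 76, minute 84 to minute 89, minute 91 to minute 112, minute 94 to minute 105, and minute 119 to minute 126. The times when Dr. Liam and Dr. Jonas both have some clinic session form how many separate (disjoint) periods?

First set merges to minute 4 to minute 35, minute 50 to minute 102, minute 117 to minute 140.
Second set merges to minute 31 to minute 82, minute 84 to minute 89, minute 91 to minute 112, minute 119 to minute 126.
A ∩ B = minute 31 to minute 35, minute 50 to minute 82, minute 84 to minute 89, minute 91 to minute 102, minute 119 to minute 126.
That is 5 disjoint pieces.

5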